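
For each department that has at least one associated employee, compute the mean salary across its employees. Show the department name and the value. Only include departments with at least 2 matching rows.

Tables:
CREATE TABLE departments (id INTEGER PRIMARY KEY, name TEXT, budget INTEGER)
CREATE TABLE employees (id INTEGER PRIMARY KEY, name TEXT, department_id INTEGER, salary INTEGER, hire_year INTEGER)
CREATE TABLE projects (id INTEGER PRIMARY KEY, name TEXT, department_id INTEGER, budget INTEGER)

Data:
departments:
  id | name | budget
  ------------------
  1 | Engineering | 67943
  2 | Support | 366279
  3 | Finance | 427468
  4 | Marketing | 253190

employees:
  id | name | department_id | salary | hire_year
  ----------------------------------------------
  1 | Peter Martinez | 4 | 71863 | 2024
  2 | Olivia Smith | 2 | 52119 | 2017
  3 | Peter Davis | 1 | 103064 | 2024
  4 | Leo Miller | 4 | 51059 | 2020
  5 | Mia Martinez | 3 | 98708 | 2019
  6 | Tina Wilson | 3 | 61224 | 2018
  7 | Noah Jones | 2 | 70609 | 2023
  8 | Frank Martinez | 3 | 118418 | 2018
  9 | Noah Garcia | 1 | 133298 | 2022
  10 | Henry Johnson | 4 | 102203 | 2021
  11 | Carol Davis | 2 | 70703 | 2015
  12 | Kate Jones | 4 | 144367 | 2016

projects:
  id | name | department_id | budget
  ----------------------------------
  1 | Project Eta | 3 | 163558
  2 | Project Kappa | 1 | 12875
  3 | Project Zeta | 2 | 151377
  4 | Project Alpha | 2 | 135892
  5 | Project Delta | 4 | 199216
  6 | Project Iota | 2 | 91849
SELECT p.name, AVG(c.salary) AS avg_salary FROM employees c JOIN departments p ON c.department_id = p.id GROUP BY p.id, p.name HAVING COUNT(*) >= 2

Execution result:
name | avg_salary
Engineering | 118181.00
Support | 64477.00
Finance | 92783.33
Marketing | 92373.00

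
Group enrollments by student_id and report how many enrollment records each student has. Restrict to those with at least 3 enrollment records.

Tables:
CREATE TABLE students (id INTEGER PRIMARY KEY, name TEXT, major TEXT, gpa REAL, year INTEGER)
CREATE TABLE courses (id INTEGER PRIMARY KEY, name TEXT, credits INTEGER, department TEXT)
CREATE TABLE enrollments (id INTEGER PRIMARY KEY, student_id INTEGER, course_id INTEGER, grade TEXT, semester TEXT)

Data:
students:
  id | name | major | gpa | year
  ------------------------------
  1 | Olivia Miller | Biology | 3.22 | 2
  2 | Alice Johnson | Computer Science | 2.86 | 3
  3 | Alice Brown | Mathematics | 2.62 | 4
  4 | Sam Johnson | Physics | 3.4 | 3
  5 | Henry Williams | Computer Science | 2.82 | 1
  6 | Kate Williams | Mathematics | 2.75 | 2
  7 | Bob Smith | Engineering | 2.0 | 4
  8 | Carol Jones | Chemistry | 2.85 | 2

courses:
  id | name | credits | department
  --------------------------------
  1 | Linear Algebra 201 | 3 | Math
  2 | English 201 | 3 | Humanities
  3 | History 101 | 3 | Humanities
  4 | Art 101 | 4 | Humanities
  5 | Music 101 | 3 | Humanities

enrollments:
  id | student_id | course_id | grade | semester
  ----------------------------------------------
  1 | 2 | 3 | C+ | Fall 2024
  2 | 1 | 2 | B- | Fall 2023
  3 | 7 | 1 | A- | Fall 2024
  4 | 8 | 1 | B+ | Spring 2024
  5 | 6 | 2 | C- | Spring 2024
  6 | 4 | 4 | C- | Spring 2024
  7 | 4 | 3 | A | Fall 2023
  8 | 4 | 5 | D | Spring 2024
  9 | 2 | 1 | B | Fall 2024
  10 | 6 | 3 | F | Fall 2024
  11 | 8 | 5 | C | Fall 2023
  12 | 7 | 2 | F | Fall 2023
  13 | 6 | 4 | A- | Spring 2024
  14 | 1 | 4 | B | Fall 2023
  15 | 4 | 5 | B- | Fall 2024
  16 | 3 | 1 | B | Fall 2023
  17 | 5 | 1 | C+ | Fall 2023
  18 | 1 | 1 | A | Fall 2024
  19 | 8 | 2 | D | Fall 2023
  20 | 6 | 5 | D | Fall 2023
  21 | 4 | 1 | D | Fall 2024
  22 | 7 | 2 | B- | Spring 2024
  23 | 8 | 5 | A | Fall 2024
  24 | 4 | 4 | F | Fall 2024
SELECT student_id, COUNT(*) AS enrollment_count FROM enrollments GROUP BY student_id HAVING COUNT(*) >= 3

Execution result:
student_id | enrollment_count
1 | 3
4 | 6
6 | 4
7 | 3
8 | 4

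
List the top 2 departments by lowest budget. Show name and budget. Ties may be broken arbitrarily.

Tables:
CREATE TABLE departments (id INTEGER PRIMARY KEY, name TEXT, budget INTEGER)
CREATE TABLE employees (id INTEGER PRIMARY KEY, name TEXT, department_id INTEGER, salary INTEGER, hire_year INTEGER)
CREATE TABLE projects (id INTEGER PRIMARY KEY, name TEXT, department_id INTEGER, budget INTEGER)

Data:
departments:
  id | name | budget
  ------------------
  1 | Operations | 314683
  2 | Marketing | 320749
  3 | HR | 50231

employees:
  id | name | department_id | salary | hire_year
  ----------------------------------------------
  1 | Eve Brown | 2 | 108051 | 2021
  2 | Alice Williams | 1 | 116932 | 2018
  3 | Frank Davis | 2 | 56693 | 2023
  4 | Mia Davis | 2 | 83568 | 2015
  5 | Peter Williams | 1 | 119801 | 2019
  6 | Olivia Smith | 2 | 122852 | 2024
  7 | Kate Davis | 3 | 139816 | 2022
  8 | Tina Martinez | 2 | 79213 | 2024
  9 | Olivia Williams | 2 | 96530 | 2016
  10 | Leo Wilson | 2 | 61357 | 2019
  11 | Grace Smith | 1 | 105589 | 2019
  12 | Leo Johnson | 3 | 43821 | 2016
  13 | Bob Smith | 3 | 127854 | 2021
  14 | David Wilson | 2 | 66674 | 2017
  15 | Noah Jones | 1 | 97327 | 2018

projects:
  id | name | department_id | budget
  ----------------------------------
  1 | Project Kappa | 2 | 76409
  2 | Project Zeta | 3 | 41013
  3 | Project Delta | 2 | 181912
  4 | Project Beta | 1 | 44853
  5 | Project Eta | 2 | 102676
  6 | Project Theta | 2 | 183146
SELECT name, budget FROM departments ORDER BY budget ASC LIMIT 2

Execution result:
name | budget
HR | 50231
Operations | 314683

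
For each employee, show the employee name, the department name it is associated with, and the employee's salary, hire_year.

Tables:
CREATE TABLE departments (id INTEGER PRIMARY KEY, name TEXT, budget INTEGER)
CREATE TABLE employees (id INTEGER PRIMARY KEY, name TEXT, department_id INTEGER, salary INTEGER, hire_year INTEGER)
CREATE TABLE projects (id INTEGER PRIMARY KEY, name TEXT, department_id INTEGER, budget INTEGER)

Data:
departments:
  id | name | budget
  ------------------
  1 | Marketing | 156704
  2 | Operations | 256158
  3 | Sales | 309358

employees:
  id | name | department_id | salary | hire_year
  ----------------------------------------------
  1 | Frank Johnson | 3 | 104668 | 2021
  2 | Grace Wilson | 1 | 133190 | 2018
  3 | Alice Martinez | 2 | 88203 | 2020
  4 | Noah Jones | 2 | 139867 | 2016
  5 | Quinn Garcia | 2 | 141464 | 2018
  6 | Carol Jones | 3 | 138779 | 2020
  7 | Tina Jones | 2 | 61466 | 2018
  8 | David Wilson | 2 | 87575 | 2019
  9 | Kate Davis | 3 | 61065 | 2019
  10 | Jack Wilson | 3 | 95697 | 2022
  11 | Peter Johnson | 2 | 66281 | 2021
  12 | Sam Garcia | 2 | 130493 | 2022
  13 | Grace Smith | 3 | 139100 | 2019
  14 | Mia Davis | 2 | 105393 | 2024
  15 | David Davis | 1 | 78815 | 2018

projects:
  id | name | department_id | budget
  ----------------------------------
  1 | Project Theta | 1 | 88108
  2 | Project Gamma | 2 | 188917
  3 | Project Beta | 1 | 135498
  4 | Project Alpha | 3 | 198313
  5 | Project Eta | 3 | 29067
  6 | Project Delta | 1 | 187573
SELECT c.name, p.name AS department, c.salary, c.hire_year FROM employees c JOIN departments p ON c.department_id = p.id

Execution result:
name | department | salary | hire_year
Frank Johnson | Sales | 104668 | 2021
Grace Wilson | Marketing | 133190 | 2018
Alice Martinez | Operations | 88203 | 2020
Noah Jones | Operations | 139867 | 2016
Quinn Garcia | Operations | 141464 | 2018
Carol Jones | Sales | 138779 | 2020
Tina Jones | Operations | 61466 | 2018
David Wilson | Operations | 87575 | 2019
Kate Davis | Sales | 61065 | 2019
Jack Wilson | Sales | 95697 | 2022
Peter Johnson | Operations | 66281 | 2021
Sam Garcia | Operations | 130493 | 2022
Grace Smith | Sales | 139100 | 2019
Mia Davis | Operations | 105393 | 2024
David Davis | Marketing | 78815 | 2018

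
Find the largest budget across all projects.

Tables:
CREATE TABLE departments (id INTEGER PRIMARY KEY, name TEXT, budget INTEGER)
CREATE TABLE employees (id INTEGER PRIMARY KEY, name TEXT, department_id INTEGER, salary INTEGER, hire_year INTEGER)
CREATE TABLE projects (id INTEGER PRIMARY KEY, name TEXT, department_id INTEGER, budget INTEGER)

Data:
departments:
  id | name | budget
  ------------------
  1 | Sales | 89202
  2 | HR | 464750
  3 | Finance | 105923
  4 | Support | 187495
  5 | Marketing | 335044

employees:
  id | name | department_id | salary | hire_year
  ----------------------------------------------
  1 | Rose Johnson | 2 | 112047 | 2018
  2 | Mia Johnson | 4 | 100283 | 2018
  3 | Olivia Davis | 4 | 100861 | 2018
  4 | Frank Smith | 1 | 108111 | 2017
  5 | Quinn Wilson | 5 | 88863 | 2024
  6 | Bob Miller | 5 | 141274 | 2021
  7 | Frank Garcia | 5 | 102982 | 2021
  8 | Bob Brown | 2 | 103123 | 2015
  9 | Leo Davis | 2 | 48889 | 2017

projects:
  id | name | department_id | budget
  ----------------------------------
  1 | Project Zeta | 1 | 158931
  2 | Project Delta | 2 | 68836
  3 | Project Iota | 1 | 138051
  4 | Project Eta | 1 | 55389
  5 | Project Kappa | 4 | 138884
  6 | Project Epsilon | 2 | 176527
SELECT MAX(budget) FROM projects

Execution result:
176527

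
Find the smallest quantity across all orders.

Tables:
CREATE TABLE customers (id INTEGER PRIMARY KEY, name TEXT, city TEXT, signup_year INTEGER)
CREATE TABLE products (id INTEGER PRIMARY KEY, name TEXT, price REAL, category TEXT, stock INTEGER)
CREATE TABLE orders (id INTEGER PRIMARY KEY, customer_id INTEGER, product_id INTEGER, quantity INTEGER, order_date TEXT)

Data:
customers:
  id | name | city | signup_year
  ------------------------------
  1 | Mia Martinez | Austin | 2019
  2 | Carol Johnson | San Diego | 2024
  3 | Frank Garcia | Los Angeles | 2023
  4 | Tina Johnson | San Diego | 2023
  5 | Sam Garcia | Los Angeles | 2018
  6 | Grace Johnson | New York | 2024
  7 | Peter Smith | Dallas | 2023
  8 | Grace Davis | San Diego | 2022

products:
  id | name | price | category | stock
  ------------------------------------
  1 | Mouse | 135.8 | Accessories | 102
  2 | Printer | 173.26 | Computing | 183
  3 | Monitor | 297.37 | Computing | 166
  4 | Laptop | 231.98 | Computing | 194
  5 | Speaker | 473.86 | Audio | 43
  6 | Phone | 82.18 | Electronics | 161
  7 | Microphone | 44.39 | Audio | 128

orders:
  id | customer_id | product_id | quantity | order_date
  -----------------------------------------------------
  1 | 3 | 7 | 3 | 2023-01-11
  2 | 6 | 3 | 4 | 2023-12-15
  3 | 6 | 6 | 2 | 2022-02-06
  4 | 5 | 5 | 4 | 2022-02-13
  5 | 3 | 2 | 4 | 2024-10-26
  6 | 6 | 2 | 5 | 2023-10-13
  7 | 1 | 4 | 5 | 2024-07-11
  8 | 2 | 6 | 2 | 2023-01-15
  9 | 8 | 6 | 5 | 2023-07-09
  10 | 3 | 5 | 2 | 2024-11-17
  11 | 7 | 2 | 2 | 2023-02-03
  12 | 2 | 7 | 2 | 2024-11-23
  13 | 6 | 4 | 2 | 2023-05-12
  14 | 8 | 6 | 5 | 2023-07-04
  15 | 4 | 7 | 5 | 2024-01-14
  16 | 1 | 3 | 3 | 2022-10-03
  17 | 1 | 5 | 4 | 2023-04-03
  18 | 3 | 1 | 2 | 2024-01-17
SELECT MIN(quantity) FROM orders

Execution result:
2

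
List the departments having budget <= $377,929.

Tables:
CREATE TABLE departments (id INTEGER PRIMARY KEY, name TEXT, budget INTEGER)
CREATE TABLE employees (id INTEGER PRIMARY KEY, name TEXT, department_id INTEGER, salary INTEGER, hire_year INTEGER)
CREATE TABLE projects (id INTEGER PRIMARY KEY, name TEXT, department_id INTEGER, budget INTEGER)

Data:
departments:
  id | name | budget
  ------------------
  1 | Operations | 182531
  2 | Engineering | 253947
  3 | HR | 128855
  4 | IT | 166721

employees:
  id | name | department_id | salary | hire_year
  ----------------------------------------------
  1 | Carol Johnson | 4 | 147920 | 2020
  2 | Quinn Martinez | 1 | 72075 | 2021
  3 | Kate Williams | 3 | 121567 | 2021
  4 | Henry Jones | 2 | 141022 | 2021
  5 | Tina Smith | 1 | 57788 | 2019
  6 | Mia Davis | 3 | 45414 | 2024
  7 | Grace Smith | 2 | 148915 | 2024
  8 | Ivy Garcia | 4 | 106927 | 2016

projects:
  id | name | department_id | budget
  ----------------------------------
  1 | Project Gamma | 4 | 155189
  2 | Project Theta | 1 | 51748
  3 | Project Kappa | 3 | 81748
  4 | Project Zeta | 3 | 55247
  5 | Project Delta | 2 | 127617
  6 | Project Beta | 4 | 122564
SELECT name, budget FROM departments WHERE budget <= 377929

Execution result:
name | budget
Operations | 182531
Engineering | 253947
HR | 128855
IT | 166721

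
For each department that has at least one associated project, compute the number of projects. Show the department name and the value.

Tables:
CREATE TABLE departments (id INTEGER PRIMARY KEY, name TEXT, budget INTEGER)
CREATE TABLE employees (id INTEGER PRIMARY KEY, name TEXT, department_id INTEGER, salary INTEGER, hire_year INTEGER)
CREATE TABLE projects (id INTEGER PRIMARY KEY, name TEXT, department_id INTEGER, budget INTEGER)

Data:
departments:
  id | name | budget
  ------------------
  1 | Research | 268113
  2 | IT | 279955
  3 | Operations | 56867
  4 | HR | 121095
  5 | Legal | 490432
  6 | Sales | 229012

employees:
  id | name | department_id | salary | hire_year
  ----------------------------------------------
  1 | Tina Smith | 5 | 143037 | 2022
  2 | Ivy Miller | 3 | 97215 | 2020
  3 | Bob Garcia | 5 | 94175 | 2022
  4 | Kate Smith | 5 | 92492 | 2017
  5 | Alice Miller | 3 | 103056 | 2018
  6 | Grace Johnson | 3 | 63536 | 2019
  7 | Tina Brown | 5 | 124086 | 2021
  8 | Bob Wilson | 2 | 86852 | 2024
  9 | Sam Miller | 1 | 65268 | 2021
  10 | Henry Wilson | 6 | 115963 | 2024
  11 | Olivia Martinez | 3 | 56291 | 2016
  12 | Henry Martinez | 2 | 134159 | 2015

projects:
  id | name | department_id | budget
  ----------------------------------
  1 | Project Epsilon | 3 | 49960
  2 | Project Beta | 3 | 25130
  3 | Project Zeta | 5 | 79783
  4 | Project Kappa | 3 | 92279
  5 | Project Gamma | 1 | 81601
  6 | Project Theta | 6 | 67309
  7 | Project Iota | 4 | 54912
SELECT p.name, COUNT(*) AS n FROM projects c JOIN departments p ON c.department_id = p.id GROUP BY p.id, p.name

Execution result:
name | n
Research | 1
Operations | 3
HR | 1
Legal | 1
Sales | 1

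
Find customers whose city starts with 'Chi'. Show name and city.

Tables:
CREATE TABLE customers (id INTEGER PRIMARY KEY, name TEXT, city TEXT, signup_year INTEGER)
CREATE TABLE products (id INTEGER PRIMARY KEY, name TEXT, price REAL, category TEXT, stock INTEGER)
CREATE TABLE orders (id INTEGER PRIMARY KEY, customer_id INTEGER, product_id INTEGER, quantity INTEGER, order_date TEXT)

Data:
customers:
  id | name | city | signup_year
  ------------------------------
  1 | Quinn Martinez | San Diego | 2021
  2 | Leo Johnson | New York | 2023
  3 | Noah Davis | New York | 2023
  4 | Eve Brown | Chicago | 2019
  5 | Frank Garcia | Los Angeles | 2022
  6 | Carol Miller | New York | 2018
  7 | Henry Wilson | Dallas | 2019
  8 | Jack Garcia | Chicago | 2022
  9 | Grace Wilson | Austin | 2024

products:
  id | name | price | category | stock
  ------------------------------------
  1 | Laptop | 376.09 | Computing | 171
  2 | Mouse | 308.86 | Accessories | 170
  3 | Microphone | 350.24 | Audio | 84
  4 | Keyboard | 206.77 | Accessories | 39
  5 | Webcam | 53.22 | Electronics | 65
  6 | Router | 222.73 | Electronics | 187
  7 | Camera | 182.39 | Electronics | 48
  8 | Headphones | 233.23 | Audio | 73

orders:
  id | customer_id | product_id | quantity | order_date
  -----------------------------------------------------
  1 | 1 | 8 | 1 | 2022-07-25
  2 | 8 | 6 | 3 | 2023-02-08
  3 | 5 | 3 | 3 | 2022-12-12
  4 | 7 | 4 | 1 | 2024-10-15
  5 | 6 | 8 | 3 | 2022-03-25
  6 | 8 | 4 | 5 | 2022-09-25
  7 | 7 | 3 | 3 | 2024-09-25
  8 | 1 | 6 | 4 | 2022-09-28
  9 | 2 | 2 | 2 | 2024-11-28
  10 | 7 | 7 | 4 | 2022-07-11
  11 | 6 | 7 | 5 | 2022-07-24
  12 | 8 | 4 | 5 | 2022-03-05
SELECT name, city FROM customers WHERE city LIKE 'Chi%'

Execution result:
name | city
Eve Brown | Chicago
Jack Garcia | Chicago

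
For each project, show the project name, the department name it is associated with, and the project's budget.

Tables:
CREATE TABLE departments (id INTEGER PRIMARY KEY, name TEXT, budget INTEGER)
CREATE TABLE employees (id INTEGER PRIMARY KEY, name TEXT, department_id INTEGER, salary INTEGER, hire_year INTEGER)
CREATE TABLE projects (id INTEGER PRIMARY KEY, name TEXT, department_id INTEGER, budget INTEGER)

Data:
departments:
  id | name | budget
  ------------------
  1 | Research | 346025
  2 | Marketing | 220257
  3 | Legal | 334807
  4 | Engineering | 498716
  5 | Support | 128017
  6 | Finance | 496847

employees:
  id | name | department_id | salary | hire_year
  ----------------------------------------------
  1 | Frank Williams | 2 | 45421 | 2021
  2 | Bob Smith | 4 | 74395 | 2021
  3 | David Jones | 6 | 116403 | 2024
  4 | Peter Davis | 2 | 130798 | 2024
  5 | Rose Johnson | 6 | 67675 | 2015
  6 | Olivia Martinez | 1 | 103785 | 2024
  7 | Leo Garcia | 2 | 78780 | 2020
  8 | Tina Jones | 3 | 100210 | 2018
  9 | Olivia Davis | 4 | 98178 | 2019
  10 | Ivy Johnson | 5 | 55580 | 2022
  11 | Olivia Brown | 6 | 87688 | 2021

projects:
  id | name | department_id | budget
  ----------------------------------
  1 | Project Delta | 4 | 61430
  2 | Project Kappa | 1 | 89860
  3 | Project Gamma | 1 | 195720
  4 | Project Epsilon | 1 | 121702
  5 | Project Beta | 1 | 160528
SELECT c.name, p.name AS department, c.budget FROM projects c JOIN departments p ON c.department_id = p.id

Execution result:
name | department | budget
Project Delta | Engineering | 61430
Project Kappa | Research | 89860
Project Gamma | Research | 195720
Project Epsilon | Research | 121702
Project Beta | Research | 160528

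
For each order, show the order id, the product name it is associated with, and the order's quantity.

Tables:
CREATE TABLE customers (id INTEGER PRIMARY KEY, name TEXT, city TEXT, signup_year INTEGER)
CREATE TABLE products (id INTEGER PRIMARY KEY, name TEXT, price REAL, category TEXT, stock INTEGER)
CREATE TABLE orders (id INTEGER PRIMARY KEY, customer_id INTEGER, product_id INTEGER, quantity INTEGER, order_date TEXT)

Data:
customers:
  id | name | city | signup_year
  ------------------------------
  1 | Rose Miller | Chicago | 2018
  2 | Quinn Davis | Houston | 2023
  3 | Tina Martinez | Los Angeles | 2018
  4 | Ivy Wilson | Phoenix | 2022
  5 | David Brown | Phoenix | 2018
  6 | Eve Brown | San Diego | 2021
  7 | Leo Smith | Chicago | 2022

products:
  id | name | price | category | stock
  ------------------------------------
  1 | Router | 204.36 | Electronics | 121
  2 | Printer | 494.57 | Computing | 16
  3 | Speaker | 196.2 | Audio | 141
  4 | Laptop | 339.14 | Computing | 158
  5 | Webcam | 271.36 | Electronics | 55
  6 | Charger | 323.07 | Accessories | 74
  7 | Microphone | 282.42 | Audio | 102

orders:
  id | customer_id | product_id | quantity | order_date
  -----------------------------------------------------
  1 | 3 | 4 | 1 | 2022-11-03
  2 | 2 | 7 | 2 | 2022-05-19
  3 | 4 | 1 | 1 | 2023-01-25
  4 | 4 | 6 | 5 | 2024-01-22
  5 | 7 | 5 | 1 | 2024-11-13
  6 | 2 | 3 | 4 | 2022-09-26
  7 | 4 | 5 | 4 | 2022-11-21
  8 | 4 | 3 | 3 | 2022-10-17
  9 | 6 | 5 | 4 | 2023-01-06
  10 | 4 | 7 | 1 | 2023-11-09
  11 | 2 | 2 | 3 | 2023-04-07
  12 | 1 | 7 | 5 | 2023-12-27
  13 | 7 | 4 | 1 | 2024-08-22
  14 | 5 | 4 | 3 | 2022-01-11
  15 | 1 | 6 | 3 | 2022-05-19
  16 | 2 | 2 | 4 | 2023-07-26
SELECT c.id, p.name AS product, c.quantity FROM orders c JOIN products p ON c.product_id = p.id

Execution result:
id | product | quantity
1 | Laptop | 1
2 | Microphone | 2
3 | Router | 1
4 | Charger | 5
5 | Webcam | 1
6 | Speaker | 4
7 | Webcam | 4
8 | Speaker | 3
9 | Webcam | 4
10 | Microphone | 1
11 | Printer | 3
12 | Microphone | 5
13 | Laptop | 1
14 | Laptop | 3
15 | Charger | 3
16 | Printer | 4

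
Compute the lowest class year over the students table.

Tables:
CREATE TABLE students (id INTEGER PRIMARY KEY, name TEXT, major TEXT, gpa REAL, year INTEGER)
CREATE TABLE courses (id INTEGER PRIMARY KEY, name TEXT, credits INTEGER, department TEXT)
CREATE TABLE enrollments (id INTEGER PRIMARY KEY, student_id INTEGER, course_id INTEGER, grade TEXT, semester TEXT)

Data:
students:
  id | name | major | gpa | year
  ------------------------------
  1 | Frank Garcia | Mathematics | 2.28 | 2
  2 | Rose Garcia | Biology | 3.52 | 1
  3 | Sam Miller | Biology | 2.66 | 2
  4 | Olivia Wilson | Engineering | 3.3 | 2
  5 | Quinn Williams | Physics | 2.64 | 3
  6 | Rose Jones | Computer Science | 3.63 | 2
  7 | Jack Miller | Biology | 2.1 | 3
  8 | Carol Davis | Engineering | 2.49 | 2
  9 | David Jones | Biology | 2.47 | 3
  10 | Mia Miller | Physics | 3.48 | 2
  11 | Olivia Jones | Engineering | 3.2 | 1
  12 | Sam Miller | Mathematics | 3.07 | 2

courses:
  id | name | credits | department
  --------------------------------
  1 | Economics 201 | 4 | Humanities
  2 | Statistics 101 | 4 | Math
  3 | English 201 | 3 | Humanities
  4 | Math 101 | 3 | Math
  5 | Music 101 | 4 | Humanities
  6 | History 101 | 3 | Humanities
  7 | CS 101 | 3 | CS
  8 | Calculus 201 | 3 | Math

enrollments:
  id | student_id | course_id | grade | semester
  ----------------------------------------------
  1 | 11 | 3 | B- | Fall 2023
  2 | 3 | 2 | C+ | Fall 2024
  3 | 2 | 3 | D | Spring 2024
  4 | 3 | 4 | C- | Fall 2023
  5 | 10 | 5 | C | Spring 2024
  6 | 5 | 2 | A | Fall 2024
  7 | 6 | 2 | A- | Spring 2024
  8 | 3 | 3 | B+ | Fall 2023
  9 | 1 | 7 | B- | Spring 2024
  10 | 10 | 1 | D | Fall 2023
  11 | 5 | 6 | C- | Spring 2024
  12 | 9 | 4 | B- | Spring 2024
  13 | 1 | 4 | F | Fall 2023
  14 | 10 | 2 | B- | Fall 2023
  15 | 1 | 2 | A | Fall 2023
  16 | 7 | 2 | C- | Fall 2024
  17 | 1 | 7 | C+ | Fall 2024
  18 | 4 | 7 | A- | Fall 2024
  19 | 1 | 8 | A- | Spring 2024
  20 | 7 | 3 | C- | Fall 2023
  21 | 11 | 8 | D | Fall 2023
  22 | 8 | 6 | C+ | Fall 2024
SELECT MIN(year) FROM students

Execution result:
1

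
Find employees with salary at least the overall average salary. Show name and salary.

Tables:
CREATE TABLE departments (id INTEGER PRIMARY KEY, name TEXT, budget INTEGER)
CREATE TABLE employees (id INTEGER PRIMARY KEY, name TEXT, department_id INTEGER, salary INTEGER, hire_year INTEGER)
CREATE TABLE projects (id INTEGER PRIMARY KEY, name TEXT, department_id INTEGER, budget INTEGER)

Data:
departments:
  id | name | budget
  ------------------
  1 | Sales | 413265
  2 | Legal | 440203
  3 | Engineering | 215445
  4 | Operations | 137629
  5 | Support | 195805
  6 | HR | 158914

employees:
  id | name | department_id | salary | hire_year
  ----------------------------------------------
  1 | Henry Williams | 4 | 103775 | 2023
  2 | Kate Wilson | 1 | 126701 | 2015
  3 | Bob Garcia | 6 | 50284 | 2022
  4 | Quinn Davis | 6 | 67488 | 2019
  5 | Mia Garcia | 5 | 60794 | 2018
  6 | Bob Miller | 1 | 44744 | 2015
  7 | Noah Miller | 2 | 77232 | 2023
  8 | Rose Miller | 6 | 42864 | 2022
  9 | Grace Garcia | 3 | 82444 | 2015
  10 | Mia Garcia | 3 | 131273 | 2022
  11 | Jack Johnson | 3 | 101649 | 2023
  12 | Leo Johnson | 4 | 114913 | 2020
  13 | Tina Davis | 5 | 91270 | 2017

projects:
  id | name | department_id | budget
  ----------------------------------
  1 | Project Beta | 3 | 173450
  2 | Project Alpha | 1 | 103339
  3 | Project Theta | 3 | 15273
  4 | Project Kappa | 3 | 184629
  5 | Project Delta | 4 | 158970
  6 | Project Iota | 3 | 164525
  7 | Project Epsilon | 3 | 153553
SELECT name, salary FROM employees WHERE salary >= (SELECT AVG(salary) FROM employees)

Execution result:
name | salary
Henry Williams | 103775
Kate Wilson | 126701
Mia Garcia | 131273
Jack Johnson | 101649
Leo Johnson | 114913
Tina Davis | 91270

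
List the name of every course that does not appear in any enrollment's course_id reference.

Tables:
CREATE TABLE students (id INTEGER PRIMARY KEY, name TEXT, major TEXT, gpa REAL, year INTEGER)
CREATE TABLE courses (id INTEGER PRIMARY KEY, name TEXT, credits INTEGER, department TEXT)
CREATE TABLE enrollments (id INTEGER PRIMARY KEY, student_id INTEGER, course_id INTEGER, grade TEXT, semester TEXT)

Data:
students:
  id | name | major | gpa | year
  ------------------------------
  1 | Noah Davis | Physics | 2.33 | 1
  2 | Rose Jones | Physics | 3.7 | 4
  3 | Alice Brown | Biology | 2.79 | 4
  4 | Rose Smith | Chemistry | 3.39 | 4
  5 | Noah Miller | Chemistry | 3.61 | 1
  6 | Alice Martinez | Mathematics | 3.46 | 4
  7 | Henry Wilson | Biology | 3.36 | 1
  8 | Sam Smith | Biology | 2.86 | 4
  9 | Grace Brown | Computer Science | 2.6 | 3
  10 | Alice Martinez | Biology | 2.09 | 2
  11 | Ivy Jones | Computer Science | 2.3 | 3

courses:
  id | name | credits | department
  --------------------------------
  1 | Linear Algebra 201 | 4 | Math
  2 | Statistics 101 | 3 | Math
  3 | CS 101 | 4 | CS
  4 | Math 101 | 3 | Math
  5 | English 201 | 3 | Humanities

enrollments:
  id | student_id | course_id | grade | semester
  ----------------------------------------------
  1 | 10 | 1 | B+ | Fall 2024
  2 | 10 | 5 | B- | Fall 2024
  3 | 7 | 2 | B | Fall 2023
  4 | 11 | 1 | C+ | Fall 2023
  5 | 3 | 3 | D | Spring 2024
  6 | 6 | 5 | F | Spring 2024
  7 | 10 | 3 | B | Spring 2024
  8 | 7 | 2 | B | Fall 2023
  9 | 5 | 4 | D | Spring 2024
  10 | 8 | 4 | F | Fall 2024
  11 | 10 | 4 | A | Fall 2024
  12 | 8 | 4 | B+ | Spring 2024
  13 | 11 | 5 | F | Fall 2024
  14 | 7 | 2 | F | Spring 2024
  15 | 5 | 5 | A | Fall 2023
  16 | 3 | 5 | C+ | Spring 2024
SELECT p.name FROM courses p LEFT JOIN enrollments c ON c.course_id = p.id WHERE c.id IS NULL

Execution result:
(no rows)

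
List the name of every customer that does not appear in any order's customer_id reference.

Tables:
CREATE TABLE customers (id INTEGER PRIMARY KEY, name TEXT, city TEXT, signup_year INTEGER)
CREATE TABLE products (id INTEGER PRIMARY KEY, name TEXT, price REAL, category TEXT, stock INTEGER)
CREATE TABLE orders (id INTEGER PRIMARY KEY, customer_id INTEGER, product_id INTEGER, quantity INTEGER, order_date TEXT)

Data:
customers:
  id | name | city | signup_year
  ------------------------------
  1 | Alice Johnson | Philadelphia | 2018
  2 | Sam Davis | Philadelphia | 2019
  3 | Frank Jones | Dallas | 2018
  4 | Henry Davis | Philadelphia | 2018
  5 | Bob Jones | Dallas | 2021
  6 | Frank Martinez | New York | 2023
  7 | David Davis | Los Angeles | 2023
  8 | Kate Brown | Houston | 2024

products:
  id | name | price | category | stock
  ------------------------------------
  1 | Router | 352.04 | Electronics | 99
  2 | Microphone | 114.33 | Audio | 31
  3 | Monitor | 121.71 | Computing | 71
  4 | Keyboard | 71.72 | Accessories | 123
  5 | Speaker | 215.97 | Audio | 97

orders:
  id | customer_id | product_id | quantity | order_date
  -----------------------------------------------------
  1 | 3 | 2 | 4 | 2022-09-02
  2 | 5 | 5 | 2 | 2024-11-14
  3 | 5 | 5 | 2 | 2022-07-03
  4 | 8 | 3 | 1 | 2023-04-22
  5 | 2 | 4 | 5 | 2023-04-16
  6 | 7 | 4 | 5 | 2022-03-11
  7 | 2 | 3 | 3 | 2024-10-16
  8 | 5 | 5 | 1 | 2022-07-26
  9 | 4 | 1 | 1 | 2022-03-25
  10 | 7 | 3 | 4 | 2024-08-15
SELECT p.name FROM customers p LEFT JOIN orders c ON c.customer_id = p.id WHERE c.id IS NULL

Execution result:
name
Alice Johnson
Frank Martinez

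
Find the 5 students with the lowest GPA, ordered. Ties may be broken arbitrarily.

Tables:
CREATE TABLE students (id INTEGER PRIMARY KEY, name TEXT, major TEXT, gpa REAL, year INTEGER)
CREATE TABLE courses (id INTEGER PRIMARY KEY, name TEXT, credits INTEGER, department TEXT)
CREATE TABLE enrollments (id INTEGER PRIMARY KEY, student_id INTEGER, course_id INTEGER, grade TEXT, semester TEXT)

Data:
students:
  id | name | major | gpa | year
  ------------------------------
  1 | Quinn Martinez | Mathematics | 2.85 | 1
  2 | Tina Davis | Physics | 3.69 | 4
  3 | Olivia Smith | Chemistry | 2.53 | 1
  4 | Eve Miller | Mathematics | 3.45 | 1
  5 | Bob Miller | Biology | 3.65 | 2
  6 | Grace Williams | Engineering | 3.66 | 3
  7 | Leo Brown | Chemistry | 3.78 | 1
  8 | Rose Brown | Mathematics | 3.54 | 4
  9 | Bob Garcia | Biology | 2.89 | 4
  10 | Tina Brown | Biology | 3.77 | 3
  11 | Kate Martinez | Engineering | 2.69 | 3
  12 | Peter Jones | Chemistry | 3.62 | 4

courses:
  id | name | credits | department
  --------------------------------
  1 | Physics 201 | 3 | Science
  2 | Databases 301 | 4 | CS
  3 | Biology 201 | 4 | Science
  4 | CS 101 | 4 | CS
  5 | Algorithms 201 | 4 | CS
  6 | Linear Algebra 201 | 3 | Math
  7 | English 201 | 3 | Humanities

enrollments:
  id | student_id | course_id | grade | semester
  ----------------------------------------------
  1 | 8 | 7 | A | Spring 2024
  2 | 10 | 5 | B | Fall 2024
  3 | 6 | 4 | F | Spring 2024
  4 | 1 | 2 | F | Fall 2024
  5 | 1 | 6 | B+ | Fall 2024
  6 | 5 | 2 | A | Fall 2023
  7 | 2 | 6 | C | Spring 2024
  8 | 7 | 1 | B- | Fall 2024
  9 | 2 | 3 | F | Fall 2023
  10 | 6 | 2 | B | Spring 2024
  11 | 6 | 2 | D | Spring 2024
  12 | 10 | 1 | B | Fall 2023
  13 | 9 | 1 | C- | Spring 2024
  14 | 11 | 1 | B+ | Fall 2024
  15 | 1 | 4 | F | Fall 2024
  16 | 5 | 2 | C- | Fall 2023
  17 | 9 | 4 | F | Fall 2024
SELECT name, gpa FROM students ORDER BY gpa ASC LIMIT 5

Execution result:
name | gpa
Olivia Smith | 2.53
Kate Martinez | 2.69
Quinn Martinez | 2.85
Bob Garcia | 2.89
Eve Miller | 3.45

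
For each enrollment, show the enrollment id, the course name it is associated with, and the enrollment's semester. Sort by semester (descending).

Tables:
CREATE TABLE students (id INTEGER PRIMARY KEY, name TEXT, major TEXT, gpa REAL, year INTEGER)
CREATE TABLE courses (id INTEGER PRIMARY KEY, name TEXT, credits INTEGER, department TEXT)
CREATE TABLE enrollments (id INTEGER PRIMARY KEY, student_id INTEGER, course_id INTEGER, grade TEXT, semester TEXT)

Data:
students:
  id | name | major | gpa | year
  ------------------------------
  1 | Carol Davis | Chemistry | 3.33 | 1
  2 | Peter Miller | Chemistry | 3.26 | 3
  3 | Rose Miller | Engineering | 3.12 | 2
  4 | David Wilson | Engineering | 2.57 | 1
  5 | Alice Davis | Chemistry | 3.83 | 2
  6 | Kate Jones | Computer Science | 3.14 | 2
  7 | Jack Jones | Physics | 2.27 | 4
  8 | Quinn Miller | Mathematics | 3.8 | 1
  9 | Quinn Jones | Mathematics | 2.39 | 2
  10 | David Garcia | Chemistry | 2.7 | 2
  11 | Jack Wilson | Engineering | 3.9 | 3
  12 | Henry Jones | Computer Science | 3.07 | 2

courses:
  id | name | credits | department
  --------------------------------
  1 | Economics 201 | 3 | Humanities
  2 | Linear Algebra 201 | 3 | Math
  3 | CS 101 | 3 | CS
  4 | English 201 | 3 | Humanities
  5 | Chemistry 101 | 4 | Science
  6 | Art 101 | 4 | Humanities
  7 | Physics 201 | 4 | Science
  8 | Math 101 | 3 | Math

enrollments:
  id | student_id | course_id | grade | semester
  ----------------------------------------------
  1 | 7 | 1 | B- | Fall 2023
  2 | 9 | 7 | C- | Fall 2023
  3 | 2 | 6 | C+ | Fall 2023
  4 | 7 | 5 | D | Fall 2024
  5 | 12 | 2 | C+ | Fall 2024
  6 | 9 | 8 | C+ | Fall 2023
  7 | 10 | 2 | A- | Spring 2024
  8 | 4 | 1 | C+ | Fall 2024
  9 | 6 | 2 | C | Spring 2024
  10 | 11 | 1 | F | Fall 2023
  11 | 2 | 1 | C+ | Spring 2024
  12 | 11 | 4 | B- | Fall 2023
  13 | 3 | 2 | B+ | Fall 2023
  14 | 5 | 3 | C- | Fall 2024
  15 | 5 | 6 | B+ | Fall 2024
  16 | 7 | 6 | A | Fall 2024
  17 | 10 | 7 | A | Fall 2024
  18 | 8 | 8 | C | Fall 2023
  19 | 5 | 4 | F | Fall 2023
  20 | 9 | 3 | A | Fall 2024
SELECT c.id, p.name AS course, c.semester FROM enrollments c JOIN courses p ON c.course_id = p.id ORDER BY c.semester DESC

Execution result:
id | course | semester
7 | Linear Algebra 201 | Spring 2024
9 | Linear Algebra 201 | Spring 2024
11 | Economics 201 | Spring 2024
4 | Chemistry 101 | Fall 2024
5 | Linear Algebra 201 | Fall 2024
8 | Economics 201 | Fall 2024
14 | CS 101 | Fall 2024
15 | Art 101 | Fall 2024
16 | Art 101 | Fall 2024
17 | Physics 201 | Fall 2024
20 | CS 101 | Fall 2024
1 | Economics 201 | Fall 2023
2 | Physics 201 | Fall 2023
3 | Art 101 | Fall 2023
6 | Math 101 | Fall 2023
10 | Economics 201 | Fall 2023
12 | English 201 | Fall 2023
13 | Linear Algebra 201 | Fall 2023
18 | Math 101 | Fall 2023
19 | English 201 | Fall 2023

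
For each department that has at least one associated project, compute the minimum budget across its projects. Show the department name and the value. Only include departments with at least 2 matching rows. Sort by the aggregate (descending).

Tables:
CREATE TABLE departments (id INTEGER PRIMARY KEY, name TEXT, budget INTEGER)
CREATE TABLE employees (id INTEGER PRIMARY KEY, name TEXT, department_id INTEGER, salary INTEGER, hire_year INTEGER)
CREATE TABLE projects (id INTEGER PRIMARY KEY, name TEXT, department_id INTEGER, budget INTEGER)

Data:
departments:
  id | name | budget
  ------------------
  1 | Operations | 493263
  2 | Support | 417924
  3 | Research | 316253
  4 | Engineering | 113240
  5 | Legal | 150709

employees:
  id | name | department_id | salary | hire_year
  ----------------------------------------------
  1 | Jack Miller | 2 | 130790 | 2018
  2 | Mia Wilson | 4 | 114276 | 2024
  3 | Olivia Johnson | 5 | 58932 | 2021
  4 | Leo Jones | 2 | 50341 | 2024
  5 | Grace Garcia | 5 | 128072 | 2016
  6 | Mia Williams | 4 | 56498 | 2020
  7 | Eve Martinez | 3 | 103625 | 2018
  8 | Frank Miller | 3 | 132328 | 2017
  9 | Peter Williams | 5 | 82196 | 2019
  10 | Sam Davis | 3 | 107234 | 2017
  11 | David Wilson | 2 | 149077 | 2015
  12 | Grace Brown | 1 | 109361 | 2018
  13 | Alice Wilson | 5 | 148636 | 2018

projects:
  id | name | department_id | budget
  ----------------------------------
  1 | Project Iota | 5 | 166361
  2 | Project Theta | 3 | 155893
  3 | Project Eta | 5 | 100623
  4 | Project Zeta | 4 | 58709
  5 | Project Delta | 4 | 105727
SELECT p.name, MIN(c.budget) AS min_budget FROM projects c JOIN departments p ON c.department_id = p.id GROUP BY p.id, p.name HAVING COUNT(*) >= 2 ORDER BY min_budget DESC

Execution result:
name | min_budget
Legal | 100623
Engineering | 58709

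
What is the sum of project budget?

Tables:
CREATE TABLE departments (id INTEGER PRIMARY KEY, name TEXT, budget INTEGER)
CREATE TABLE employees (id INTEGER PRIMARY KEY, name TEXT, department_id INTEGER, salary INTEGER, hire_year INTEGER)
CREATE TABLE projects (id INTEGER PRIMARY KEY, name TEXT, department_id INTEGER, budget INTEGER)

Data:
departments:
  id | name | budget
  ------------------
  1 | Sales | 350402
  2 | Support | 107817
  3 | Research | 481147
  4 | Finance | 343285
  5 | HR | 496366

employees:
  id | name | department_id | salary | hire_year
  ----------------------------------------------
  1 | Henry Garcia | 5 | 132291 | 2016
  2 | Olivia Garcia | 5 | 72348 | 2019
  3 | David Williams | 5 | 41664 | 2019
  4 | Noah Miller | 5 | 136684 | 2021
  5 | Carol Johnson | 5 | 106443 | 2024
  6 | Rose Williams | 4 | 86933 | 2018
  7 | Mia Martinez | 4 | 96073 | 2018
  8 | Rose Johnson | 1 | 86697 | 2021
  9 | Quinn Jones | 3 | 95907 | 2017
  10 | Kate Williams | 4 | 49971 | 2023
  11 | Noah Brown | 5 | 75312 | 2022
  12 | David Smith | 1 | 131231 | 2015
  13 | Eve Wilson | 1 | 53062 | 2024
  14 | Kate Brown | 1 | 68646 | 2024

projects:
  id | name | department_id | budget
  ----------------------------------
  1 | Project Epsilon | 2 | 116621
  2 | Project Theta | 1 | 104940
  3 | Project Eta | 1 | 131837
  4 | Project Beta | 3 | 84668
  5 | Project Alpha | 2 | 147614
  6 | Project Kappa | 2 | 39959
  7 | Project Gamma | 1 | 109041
SELECT SUM(budget) FROM projects

Execution result:
734680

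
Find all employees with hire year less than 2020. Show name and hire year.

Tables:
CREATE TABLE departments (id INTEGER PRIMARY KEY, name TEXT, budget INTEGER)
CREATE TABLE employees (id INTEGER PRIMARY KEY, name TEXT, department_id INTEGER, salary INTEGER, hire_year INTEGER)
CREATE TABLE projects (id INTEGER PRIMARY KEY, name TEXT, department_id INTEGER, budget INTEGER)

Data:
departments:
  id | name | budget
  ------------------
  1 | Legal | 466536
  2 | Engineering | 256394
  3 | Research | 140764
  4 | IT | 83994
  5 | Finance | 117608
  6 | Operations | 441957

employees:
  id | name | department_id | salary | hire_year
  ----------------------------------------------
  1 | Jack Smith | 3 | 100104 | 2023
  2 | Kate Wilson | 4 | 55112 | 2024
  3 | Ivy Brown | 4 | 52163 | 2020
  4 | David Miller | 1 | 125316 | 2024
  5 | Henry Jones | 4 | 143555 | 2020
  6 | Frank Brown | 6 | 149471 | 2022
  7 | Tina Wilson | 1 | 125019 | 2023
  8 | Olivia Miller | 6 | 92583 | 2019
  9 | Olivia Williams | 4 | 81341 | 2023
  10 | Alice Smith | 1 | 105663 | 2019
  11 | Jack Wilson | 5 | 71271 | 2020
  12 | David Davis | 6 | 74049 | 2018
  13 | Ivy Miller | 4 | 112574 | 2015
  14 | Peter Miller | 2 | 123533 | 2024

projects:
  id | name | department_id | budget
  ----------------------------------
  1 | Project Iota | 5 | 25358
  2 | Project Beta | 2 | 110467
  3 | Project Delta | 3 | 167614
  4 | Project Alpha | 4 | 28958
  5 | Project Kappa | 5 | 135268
SELECT name, hire_year FROM employees WHERE hire_year < 2020

Execution result:
name | hire_year
Olivia Miller | 2019
Alice Smith | 2019
David Davis | 2018
Ivy Miller | 2015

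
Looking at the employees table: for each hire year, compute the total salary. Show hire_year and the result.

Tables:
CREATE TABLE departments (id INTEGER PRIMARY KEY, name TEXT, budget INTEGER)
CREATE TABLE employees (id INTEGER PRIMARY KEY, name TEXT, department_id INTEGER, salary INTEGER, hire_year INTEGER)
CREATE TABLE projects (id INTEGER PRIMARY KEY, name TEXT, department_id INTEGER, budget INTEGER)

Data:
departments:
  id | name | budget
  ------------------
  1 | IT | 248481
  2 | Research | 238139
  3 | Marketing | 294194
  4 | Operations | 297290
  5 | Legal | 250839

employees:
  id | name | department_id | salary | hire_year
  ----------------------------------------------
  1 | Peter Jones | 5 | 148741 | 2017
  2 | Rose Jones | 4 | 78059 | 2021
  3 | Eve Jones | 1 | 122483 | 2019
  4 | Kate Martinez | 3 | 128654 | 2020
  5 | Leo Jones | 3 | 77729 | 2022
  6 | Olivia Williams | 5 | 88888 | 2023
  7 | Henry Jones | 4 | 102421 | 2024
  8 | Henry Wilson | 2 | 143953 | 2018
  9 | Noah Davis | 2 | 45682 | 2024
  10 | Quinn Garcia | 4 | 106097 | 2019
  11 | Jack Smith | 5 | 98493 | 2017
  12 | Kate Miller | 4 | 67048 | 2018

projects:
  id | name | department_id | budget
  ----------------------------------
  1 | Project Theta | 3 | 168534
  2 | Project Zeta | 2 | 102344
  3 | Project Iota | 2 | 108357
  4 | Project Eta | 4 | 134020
SELECT hire_year, SUM(salary) AS sum_salary FROM employees GROUP BY hire_year

Execution result:
hire_year | sum_salary
2017 | 247234
2018 | 211001
2019 | 228580
2020 | 128654
2021 | 78059
2022 | 77729
2023 | 88888
2024 | 148103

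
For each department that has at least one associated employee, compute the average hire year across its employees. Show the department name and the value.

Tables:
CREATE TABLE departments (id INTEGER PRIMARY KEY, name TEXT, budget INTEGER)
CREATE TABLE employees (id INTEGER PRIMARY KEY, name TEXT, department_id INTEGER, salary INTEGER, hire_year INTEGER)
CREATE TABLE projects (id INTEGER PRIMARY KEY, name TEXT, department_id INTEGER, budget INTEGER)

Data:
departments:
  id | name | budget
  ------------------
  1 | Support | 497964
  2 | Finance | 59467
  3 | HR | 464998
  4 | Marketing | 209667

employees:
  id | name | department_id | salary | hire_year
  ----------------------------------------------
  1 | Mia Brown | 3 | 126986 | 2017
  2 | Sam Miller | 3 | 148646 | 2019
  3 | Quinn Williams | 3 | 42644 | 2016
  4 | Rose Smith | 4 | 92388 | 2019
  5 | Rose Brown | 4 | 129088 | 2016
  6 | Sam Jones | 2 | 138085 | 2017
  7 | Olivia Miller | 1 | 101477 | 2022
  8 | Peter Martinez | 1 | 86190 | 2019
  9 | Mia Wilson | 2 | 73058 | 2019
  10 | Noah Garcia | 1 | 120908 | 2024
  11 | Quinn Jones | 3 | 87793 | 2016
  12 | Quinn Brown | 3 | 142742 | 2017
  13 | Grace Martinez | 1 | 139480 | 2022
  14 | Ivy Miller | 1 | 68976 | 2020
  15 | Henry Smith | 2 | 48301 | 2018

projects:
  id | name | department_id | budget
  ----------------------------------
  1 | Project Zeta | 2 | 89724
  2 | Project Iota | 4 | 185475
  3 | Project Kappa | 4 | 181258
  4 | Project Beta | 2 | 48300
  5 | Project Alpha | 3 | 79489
SELECT p.name, AVG(c.hire_year) AS avg_hire_year FROM employees c JOIN departments p ON c.department_id = p.id GROUP BY p.id, p.name

Execution result:
name | avg_hire_year
Support | 2021.40
Finance | 2018.00
HR | 2017.00
Marketing | 2017.50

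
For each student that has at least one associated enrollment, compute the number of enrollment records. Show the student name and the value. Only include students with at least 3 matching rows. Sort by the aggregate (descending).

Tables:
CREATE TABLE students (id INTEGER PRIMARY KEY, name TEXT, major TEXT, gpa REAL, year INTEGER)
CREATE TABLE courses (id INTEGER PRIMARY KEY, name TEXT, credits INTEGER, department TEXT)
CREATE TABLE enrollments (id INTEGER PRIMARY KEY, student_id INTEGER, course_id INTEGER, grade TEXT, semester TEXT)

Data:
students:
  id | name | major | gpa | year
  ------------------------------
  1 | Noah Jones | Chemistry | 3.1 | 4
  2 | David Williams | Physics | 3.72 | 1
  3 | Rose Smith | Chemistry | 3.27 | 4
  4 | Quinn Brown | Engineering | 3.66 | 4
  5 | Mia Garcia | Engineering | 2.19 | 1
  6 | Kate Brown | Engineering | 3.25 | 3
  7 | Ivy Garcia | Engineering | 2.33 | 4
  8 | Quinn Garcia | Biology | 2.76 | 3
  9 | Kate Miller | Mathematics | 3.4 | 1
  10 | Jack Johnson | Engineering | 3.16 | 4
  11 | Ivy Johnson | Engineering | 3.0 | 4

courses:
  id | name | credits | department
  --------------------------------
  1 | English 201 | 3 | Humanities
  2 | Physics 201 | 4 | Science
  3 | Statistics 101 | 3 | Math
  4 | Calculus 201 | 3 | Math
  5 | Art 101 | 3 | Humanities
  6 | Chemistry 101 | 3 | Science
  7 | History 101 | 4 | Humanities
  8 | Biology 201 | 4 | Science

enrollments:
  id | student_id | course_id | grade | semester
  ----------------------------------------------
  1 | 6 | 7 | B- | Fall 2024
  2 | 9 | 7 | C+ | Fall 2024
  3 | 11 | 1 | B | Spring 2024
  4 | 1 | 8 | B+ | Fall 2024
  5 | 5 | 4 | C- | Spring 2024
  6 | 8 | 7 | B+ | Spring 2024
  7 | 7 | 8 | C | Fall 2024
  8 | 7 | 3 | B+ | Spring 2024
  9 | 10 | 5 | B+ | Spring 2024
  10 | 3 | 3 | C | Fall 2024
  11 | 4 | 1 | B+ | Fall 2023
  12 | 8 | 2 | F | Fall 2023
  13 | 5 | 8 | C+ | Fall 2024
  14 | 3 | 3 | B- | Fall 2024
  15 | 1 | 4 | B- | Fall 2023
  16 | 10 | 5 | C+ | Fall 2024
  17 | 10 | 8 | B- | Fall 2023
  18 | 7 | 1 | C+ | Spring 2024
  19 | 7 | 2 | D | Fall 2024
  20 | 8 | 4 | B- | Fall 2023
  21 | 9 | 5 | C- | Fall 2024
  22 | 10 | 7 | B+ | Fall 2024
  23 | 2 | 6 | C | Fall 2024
SELECT p.name, COUNT(*) AS n FROM enrollments c JOIN students p ON c.student_id = p.id GROUP BY p.id, p.name HAVING COUNT(*) >= 3 ORDER BY n DESC

Execution result:
name | n
Ivy Garcia | 4
Jack Johnson | 4
Quinn Garcia | 3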